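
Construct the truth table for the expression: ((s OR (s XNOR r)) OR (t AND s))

s | t | r | Output
------------------
0 | 0 | 0 | 1
0 | 0 | 1 | 0
0 | 1 | 0 | 1
0 | 1 | 1 | 0
1 | 0 | 0 | 1
1 | 0 | 1 | 1
1 | 1 | 0 | 1
1 | 1 | 1 | 1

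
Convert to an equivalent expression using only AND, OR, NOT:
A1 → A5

NOT A1 OR A5
(Implication elimination: A → B = NOT A OR B)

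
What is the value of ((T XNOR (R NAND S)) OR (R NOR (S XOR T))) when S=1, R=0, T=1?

Substituting: ((1 XNOR (0 NAND 1)) OR (0 NOR (1 XOR 1)))
= 1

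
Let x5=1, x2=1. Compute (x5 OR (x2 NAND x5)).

Substituting: (1 OR (1 NAND 1))
= 1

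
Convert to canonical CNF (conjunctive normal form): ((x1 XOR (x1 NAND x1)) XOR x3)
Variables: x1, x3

(x1 OR NOT x3) AND (NOT x1 OR NOT x3)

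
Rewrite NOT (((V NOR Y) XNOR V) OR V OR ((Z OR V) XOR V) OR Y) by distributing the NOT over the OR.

NOT ((V NOR Y) XNOR V) AND NOT V AND NOT ((Z OR V) XOR V) AND NOT Y
De Morgan's: NOT(OR of terms) = AND of negations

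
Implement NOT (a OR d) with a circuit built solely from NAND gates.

(((a NAND a) NAND (d NAND d)) NAND ((a NAND a) NAND (d NAND d)))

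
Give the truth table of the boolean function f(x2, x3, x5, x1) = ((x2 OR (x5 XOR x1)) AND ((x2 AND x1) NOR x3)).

x2 | x3 | x5 | x1 | Output
--------------------------
0 | 0 | 0 | 0 | 0
0 | 0 | 0 | 1 | 1
0 | 0 | 1 | 0 | 1
0 | 0 | 1 | 1 | 0
0 | 1 | 0 | 0 | 0
0 | 1 | 0 | 1 | 0
0 | 1 | 1 | 0 | 0
0 | 1 | 1 | 1 | 0
1 | 0 | 0 | 0 | 1
1 | 0 | 0 | 1 | 0
1 | 0 | 1 | 0 | 1
1 | 0 | 1 | 1 | 0
1 | 1 | 0 | 0 | 0
1 | 1 | 0 | 1 | 0
1 | 1 | 1 | 0 | 0
1 | 1 | 1 | 1 | 0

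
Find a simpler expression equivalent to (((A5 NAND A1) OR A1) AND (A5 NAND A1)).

By absorption (E AND (E OR v) = E):
= (A5 NAND A1)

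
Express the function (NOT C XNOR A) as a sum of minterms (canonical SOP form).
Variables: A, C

Σm(1, 2) = (NOT A AND C) OR (A AND NOT C)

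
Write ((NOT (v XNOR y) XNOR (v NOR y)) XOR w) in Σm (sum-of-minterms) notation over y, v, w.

Σm(1, 3, 5, 6) = (NOT y AND NOT v AND w) OR (NOT y AND v AND w) OR (y AND NOT v AND w) OR (y AND v AND NOT w)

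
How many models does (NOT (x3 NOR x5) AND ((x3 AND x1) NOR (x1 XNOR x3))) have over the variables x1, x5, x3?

Satisfying assignments: (0,0,1), (0,1,1), (1,1,0)
Count: 3 out of 8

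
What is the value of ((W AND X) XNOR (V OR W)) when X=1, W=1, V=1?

Substituting: ((1 AND 1) XNOR (1 OR 1))
= 1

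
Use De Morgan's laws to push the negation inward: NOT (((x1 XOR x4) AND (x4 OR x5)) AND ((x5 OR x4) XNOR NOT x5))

NOT ((x1 XOR x4) AND (x4 OR x5)) OR NOT ((x5 OR x4) XNOR NOT x5)
De Morgan's: NOT(AND of terms) = OR of negations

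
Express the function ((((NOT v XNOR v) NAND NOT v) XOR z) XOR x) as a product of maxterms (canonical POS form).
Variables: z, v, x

ΠM(1, 3, 4, 6) = (z OR v OR NOT x) AND (z OR NOT v OR NOT x) AND (NOT z OR v OR x) AND (NOT z OR NOT v OR x)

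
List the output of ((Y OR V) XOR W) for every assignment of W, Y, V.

W | Y | V | Output
------------------
0 | 0 | 0 | 0
0 | 0 | 1 | 1
0 | 1 | 0 | 1
0 | 1 | 1 | 1
1 | 0 | 0 | 1
1 | 0 | 1 | 0
1 | 1 | 0 | 0
1 | 1 | 1 | 0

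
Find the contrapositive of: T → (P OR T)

Contrapositive: NOT (P OR T) → NOT T
Note: A statement and its contrapositive are logically equivalent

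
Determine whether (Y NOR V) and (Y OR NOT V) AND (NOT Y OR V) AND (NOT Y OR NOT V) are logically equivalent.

Yes, they are equivalent — the two output columns agree on all 4 assignments:
Y | V | Expression 1 | Expression 2
-----------------------------------
0 | 0 | 1 | 1
0 | 1 | 0 | 0
1 | 0 | 0 | 0
1 | 1 | 0 | 0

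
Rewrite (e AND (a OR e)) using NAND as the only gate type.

((e NAND ((a NAND a) NAND (e NAND e))) NAND (e NAND ((a NAND a) NAND (e NAND e))))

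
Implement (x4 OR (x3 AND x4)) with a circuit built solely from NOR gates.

((x4 NOR ((x3 NOR x3) NOR (x4 NOR x4))) NOR (x4 NOR ((x3 NOR x3) NOR (x4 NOR x4))))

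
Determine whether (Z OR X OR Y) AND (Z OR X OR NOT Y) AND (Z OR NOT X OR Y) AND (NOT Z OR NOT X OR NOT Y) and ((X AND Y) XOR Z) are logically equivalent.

Yes, they are equivalent — the two output columns agree on all 8 assignments:
Z | X | Y | Expression 1 | Expression 2
---------------------------------------
0 | 0 | 0 | 0 | 0
0 | 0 | 1 | 0 | 0
0 | 1 | 0 | 0 | 0
0 | 1 | 1 | 1 | 1
1 | 0 | 0 | 1 | 1
1 | 0 | 1 | 1 | 1
1 | 1 | 0 | 1 | 1
1 | 1 | 1 | 0 | 0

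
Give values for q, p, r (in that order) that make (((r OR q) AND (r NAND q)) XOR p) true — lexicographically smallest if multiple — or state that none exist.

q=0, p=0, r=1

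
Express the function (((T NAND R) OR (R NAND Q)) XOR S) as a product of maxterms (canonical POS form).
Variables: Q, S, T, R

ΠM(4, 5, 6, 7, 11, 12, 13, 14) = (Q OR NOT S OR T OR R) AND (Q OR NOT S OR T OR NOT R) AND (Q OR NOT S OR NOT T OR R) AND (Q OR NOT S OR NOT T OR NOT R) AND (NOT Q OR S OR NOT T OR NOT R) AND (NOT Q OR NOT S OR T OR R) AND (NOT Q OR NOT S OR T OR NOT R) AND (NOT Q OR NOT S OR NOT T OR R)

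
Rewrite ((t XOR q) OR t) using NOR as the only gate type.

((((((t NOR q) NOR (t NOR q)) NOR ((t NOR q) NOR (t NOR q))) NOR ((((t NOR t) NOR (q NOR q)) NOR ((t NOR t) NOR (q NOR q))) NOR (((t NOR t) NOR (q NOR q)) NOR ((t NOR t) NOR (q NOR q))))) NOR t) NOR (((((t NOR q) NOR (t NOR q)) NOR ((t NOR q) NOR (t NOR q))) NOR ((((t NOR t) NOR (q NOR q)) NOR ((t NOR t) NOR (q NOR q))) NOR (((t NOR t) NOR (q NOR q)) NOR ((t NOR t) NOR (q NOR q))))) NOR t))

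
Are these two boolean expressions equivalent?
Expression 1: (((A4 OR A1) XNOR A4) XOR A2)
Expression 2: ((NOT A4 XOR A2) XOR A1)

No. Counterexample: with A4=1, A2=0, A1=0, Expression 1 = 1 but Expression 2 = 0.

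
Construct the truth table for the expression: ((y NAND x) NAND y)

y | x | Output
--------------
0 | 0 | 1
0 | 1 | 1
1 | 0 | 0
1 | 1 | 1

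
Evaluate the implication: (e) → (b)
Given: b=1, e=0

Antecedent (e) = 0; consequent (b) = 1.
0 → 1 = 1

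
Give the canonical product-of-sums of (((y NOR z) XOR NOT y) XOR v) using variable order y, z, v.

ΠM(0, 3, 4, 6) = (y OR z OR v) AND (y OR NOT z OR NOT v) AND (NOT y OR z OR v) AND (NOT y OR NOT z OR v)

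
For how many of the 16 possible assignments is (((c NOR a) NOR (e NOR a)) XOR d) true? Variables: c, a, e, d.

Satisfying assignments: (0,0,0,1), (0,0,1,1), (0,1,0,0), (0,1,1,0), (1,0,0,1), (1,0,1,0), (1,1,0,0), (1,1,1,0)
Count: 8 out of 16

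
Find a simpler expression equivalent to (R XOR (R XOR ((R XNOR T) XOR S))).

By XOR self-cancellation ((E XOR v) XOR v = E):
= ((R XNOR T) XOR S)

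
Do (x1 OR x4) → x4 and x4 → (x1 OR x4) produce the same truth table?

No, Converse is not equivalent to original (counterexample: x1=1, x4=0)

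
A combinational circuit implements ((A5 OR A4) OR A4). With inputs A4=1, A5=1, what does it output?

Substituting: ((1 OR 1) OR 1)
= 1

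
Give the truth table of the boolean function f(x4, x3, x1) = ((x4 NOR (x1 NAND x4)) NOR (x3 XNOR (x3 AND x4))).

x4 | x3 | x1 | Output
---------------------
0 | 0 | 0 | 0
0 | 0 | 1 | 0
0 | 1 | 0 | 1
0 | 1 | 1 | 1
1 | 0 | 0 | 0
1 | 0 | 1 | 0
1 | 1 | 0 | 0
1 | 1 | 1 | 0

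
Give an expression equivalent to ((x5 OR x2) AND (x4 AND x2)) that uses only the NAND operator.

((((x5 NAND x5) NAND (x2 NAND x2)) NAND ((x4 NAND x2) NAND (x4 NAND x2))) NAND (((x5 NAND x5) NAND (x2 NAND x2)) NAND ((x4 NAND x2) NAND (x4 NAND x2))))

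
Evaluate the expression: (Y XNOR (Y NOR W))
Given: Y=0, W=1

Substituting: (0 XNOR (0 NOR 1))
= 1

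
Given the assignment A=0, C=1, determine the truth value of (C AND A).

Substituting: (1 AND 0)
= 0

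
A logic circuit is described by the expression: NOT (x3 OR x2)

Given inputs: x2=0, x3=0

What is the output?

Substituting: NOT (0 OR 0)
= 1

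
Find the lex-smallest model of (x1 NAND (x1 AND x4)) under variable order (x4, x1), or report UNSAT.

x4=0, x1=0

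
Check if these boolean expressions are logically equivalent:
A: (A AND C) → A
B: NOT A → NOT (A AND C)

Yes, Contrapositive is always equivalent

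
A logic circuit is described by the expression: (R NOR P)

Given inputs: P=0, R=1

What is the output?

Substituting: (1 NOR 0)
= 0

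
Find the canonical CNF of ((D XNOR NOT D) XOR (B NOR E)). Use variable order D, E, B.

(D OR E OR NOT B) AND (D OR NOT E OR B) AND (D OR NOT E OR NOT B) AND (NOT D OR E OR NOT B) AND (NOT D OR NOT E OR B) AND (NOT D OR NOT E OR NOT B)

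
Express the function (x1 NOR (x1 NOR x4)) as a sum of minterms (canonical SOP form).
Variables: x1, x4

Σm(1) = (NOT x1 AND x4)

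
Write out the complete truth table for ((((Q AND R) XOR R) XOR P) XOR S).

R | Q | P | S | Output
----------------------
0 | 0 | 0 | 0 | 0
0 | 0 | 0 | 1 | 1
0 | 0 | 1 | 0 | 1
0 | 0 | 1 | 1 | 0
0 | 1 | 0 | 0 | 0
0 | 1 | 0 | 1 | 1
0 | 1 | 1 | 0 | 1
0 | 1 | 1 | 1 | 0
1 | 0 | 0 | 0 | 1
1 | 0 | 0 | 1 | 0
1 | 0 | 1 | 0 | 0
1 | 0 | 1 | 1 | 1
1 | 1 | 0 | 0 | 0
1 | 1 | 0 | 1 | 1
1 | 1 | 1 | 0 | 1
1 | 1 | 1 | 1 | 0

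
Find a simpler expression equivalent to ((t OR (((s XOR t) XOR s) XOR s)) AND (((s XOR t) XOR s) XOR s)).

By absorption (E AND (E OR v) = E) then XOR self-cancellation ((E XOR v) XOR v = E):
= (s XOR t)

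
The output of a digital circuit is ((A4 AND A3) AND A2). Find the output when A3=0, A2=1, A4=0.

Substituting: ((0 AND 0) AND 1)
= 0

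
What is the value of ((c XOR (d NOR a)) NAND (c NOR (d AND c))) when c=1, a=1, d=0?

Substituting: ((1 XOR (0 NOR 1)) NAND (1 NOR (0 AND 1)))
= 1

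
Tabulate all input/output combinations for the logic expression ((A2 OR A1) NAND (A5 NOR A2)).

A2 | A1 | A5 | Output
---------------------
0 | 0 | 0 | 1
0 | 0 | 1 | 1
0 | 1 | 0 | 0
0 | 1 | 1 | 1
1 | 0 | 0 | 1
1 | 0 | 1 | 1
1 | 1 | 0 | 1
1 | 1 | 1 | 1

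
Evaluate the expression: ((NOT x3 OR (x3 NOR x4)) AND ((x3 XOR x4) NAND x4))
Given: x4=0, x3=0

Substituting: ((NOT 0 OR (0 NOR 0)) AND ((0 XOR 0) NAND 0))
= 1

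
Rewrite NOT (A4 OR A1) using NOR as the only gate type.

(((A4 NOR A1) NOR (A4 NOR A1)) NOR ((A4 NOR A1) NOR (A4 NOR A1)))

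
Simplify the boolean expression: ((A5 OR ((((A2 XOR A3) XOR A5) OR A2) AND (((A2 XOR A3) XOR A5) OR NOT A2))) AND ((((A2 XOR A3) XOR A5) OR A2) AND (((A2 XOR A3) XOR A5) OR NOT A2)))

By absorption (E AND (E OR v) = E) then distribution ((E OR v) AND (E OR NOT v) = E):
= ((A2 XOR A3) XOR A5)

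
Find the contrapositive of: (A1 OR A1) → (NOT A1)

Contrapositive: A1 → NOT (A1 OR A1)
Note: A statement and its contrapositive are logically equivalent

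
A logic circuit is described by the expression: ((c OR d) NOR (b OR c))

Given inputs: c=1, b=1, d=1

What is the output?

Substituting: ((1 OR 1) NOR (1 OR 1))
= 0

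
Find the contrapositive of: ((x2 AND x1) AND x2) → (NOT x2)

Contrapositive: x2 → NOT ((x2 AND x1) AND x2)
Note: A statement and its contrapositive are logically equivalent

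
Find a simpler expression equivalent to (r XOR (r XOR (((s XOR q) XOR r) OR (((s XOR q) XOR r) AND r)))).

By XOR self-cancellation ((E XOR v) XOR v = E) then absorption (E OR (E AND v) = E):
= ((s XOR q) XOR r)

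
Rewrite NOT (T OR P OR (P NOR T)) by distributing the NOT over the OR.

NOT T AND NOT P AND NOT (P NOR T)
De Morgan's: NOT(OR of terms) = AND of negations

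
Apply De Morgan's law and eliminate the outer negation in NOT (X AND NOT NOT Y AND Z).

NOT X OR NOT Y OR NOT Z
De Morgan's: NOT(AND of terms) = OR of negations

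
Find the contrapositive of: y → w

Contrapositive: NOT w → NOT y
Note: A statement and its contrapositive are logically equivalent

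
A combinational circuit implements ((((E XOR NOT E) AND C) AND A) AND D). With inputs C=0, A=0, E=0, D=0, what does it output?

Substituting: ((((0 XOR NOT 0) AND 0) AND 0) AND 0)
= 0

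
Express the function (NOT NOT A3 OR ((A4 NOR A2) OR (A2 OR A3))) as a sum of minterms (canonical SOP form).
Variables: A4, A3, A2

Σm(0, 1, 2, 3, 5, 6, 7) = (NOT A4 AND NOT A3 AND NOT A2) OR (NOT A4 AND NOT A3 AND A2) OR (NOT A4 AND A3 AND NOT A2) OR (NOT A4 AND A3 AND A2) OR (A4 AND NOT A3 AND A2) OR (A4 AND A3 AND NOT A2) OR (A4 AND A3 AND A2)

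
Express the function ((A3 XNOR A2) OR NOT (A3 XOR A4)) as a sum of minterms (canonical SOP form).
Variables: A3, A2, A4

Σm(0, 1, 2, 5, 6, 7) = (NOT A3 AND NOT A2 AND NOT A4) OR (NOT A3 AND NOT A2 AND A4) OR (NOT A3 AND A2 AND NOT A4) OR (A3 AND NOT A2 AND A4) OR (A3 AND A2 AND NOT A4) OR (A3 AND A2 AND A4)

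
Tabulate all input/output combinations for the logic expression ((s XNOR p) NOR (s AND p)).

p | s | Output
--------------
0 | 0 | 0
0 | 1 | 1
1 | 0 | 1
1 | 1 | 0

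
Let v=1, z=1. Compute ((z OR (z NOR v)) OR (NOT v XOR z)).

Substituting: ((1 OR (1 NOR 1)) OR (NOT 1 XOR 1))
= 1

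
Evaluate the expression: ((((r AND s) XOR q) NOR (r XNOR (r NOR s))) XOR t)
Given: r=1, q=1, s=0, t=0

Substituting: ((((1 AND 0) XOR 1) NOR (1 XNOR (1 NOR 0))) XOR 0)
= 0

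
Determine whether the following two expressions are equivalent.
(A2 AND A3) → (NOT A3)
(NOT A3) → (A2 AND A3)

No, Converse is not equivalent to original (counterexample: A3=0, A2=0)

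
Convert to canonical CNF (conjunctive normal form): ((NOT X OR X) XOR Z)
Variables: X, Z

(X OR NOT Z) AND (NOT X OR NOT Z)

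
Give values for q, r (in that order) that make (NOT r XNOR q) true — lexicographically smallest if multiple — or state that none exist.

q=0, r=1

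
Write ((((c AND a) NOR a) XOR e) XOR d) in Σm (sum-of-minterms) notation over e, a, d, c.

Σm(0, 1, 6, 7, 10, 11, 12, 13) = (NOT e AND NOT a AND NOT d AND NOT c) OR (NOT e AND NOT a AND NOT d AND c) OR (NOT e AND a AND d AND NOT c) OR (NOT e AND a AND d AND c) OR (e AND NOT a AND d AND NOT c) OR (e AND NOT a AND d AND c) OR (e AND a AND NOT d AND NOT c) OR (e AND a AND NOT d AND c)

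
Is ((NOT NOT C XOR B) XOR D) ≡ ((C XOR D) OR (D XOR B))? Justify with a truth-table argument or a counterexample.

No. Counterexample: with C=0, B=1, D=1, Expression 1 = 0 but Expression 2 = 1.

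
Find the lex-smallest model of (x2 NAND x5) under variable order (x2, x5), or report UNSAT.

x2=0, x5=0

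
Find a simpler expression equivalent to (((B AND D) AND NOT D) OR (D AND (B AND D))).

By distribution ((E AND v) OR (E AND NOT v) = E):
= (B AND D)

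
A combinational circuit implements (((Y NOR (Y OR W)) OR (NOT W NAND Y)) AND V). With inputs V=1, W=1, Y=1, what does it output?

Substituting: (((1 NOR (1 OR 1)) OR (NOT 1 NAND 1)) AND 1)
= 1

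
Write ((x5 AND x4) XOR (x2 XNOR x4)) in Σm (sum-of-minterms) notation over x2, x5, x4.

Σm(0, 2, 3, 5) = (NOT x2 AND NOT x5 AND NOT x4) OR (NOT x2 AND x5 AND NOT x4) OR (NOT x2 AND x5 AND x4) OR (x2 AND NOT x5 AND x4)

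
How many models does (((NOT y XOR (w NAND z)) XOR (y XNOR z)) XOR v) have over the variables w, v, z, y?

Satisfying assignments: (0,0,0,0), (0,0,0,1), (0,1,1,0), (0,1,1,1), (1,0,0,0), (1,0,0,1), (1,0,1,0), (1,0,1,1)
Count: 8 out of 16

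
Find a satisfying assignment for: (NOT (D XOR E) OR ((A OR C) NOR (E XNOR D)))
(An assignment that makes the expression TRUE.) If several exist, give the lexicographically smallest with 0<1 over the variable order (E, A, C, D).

E=0, A=0, C=0, D=0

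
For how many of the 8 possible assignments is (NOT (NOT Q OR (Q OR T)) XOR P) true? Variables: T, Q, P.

Satisfying assignments: (0,0,1), (0,1,1), (1,0,1), (1,1,1)
Count: 4 out of 8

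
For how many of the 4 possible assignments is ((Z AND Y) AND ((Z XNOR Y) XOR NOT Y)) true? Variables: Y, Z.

Satisfying assignments: (1,1)
Count: 1 out of 4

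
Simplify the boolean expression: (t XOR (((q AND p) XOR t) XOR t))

By XOR self-cancellation ((E XOR v) XOR v = E):
= ((q AND p) XOR t)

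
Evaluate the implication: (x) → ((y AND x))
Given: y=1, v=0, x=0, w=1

Antecedent (x) = 0; consequent ((y AND x)) = 0.
0 → 0 = 1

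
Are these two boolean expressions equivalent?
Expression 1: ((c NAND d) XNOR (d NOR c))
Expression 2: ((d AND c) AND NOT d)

No. Counterexample: with c=0, d=0, Expression 1 = 1 but Expression 2 = 0.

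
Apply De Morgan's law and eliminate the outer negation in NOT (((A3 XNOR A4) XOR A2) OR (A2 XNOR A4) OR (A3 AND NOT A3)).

NOT ((A3 XNOR A4) XOR A2) AND NOT (A2 XNOR A4) AND NOT (A3 AND NOT A3)
De Morgan's: NOT(OR of terms) = AND of negations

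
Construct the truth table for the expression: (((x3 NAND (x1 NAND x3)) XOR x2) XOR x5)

x2 | x1 | x3 | x5 | Output
--------------------------
0 | 0 | 0 | 0 | 1
0 | 0 | 0 | 1 | 0
0 | 0 | 1 | 0 | 0
0 | 0 | 1 | 1 | 1
0 | 1 | 0 | 0 | 1
0 | 1 | 0 | 1 | 0
0 | 1 | 1 | 0 | 1
0 | 1 | 1 | 1 | 0
1 | 0 | 0 | 0 | 0
1 | 0 | 0 | 1 | 1
1 | 0 | 1 | 0 | 1
1 | 0 | 1 | 1 | 0
1 | 1 | 0 | 0 | 0
1 | 1 | 0 | 1 | 1
1 | 1 | 1 | 0 | 0
1 | 1 | 1 | 1 | 1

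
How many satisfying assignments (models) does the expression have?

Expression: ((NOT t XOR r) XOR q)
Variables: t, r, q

Satisfying assignments: (0,0,0), (0,1,1), (1,0,1), (1,1,0)
Count: 4 out of 8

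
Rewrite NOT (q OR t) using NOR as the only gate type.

(((q NOR t) NOR (q NOR t)) NOR ((q NOR t) NOR (q NOR t)))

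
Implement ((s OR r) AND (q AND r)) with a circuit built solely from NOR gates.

((((s NOR r) NOR (s NOR r)) NOR ((s NOR r) NOR (s NOR r))) NOR (((q NOR q) NOR (r NOR r)) NOR ((q NOR q) NOR (r NOR r))))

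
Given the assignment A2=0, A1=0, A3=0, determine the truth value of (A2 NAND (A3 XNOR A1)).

Substituting: (0 NAND (0 XNOR 0))
= 1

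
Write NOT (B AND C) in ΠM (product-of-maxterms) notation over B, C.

ΠM(3) = (NOT B OR NOT C)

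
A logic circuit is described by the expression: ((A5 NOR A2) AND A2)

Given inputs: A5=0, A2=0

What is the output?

Substituting: ((0 NOR 0) AND 0)
= 0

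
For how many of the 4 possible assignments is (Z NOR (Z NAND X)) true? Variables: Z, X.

No assignment satisfies the expression.
Count: 0 out of 4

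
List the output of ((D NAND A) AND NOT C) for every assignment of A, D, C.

A | D | C | Output
------------------
0 | 0 | 0 | 1
0 | 0 | 1 | 0
0 | 1 | 0 | 1
0 | 1 | 1 | 0
1 | 0 | 0 | 1
1 | 0 | 1 | 0
1 | 1 | 0 | 0
1 | 1 | 1 | 0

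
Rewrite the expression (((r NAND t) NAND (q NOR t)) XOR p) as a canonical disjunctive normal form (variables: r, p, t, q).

(NOT r AND NOT p AND NOT t AND q) OR (NOT r AND NOT p AND t AND NOT q) OR (NOT r AND NOT p AND t AND q) OR (NOT r AND p AND NOT t AND NOT q) OR (r AND NOT p AND NOT t AND q) OR (r AND NOT p AND t AND NOT q) OR (r AND NOT p AND t AND q) OR (r AND p AND NOT t AND NOT q)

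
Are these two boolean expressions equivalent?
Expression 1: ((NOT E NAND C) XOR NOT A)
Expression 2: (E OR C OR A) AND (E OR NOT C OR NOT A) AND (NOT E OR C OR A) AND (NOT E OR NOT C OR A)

Yes, they are equivalent — the two output columns agree on all 8 assignments:
E | C | A | Expression 1 | Expression 2
---------------------------------------
0 | 0 | 0 | 0 | 0
0 | 0 | 1 | 1 | 1
0 | 1 | 0 | 1 | 1
0 | 1 | 1 | 0 | 0
1 | 0 | 0 | 0 | 0
1 | 0 | 1 | 1 | 1
1 | 1 | 0 | 0 | 0
1 | 1 | 1 | 1 | 1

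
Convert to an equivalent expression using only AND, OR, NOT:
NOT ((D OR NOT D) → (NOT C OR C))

(D OR NOT D) AND NOT (NOT C OR C)
(Negated implication: NOT(A → B) = A AND NOT B)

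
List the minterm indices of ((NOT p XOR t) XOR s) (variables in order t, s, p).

Σm(0, 3, 5, 6) = (NOT t AND NOT s AND NOT p) OR (NOT t AND s AND p) OR (t AND NOT s AND p) OR (t AND s AND NOT p)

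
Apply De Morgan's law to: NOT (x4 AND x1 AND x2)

NOT x4 OR NOT x1 OR NOT x2
De Morgan's: NOT(AND of terms) = OR of negations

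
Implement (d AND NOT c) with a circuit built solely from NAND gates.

((d NAND (c NAND c)) NAND (d NAND (c NAND c)))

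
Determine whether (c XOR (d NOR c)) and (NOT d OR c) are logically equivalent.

Yes, they are equivalent — the two output columns agree on all 4 assignments:
d | c | Expression 1 | Expression 2
-----------------------------------
0 | 0 | 1 | 1
0 | 1 | 1 | 1
1 | 0 | 0 | 0
1 | 1 | 1 | 1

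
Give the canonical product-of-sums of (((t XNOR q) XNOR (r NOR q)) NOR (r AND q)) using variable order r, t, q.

ΠM(0, 1, 5, 6, 7) = (r OR t OR q) AND (r OR t OR NOT q) AND (NOT r OR t OR NOT q) AND (NOT r OR NOT t OR q) AND (NOT r OR NOT t OR NOT q)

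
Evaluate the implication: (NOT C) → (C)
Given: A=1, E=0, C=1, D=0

Antecedent (NOT C) = 0; consequent (C) = 1.
0 → 1 = 1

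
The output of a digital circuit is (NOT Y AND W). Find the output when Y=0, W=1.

Substituting: (NOT 0 AND 1)
= 1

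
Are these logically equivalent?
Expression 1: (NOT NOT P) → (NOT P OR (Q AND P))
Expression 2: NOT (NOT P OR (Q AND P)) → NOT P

Yes, Contrapositive is always equivalent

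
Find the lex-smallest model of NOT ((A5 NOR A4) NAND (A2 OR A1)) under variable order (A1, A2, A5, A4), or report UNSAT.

A1=0, A2=1, A5=0, A4=0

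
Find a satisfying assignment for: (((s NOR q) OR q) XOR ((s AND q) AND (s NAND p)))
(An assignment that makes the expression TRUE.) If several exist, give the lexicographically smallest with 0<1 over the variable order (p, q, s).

p=0, q=0, s=0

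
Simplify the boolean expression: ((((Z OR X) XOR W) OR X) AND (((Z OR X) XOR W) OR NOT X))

By distribution ((E OR v) AND (E OR NOT v) = E):
= ((Z OR X) XOR W)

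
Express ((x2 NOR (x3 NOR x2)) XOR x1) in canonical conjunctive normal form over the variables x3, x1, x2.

(x3 OR x1 OR x2) AND (x3 OR x1 OR NOT x2) AND (NOT x3 OR x1 OR NOT x2) AND (NOT x3 OR NOT x1 OR x2)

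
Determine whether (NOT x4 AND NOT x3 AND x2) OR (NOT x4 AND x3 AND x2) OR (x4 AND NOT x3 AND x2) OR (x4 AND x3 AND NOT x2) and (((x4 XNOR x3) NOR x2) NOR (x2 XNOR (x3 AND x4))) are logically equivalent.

Yes, they are equivalent — the two output columns agree on all 8 assignments:
x4 | x3 | x2 | Expression 1 | Expression 2
------------------------------------------
0 | 0 | 0 | 0 | 0
0 | 0 | 1 | 1 | 1
0 | 1 | 0 | 0 | 0
0 | 1 | 1 | 1 | 1
1 | 0 | 0 | 0 | 0
1 | 0 | 1 | 1 | 1
1 | 1 | 0 | 1 | 1
1 | 1 | 1 | 0 | 0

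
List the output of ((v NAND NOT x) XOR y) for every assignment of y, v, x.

y | v | x | Output
------------------
0 | 0 | 0 | 1
0 | 0 | 1 | 1
0 | 1 | 0 | 0
0 | 1 | 1 | 1
1 | 0 | 0 | 0
1 | 0 | 1 | 0
1 | 1 | 0 | 1
1 | 1 | 1 | 0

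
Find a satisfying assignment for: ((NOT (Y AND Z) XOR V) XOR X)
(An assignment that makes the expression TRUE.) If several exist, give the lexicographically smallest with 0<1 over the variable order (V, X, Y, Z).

V=0, X=0, Y=0, Z=0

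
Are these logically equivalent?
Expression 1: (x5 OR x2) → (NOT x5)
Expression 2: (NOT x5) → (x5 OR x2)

No, Converse is not equivalent to original (counterexample: x5=0, x2=0)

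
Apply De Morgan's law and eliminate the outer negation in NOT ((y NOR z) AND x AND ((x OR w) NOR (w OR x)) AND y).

NOT (y NOR z) OR NOT x OR NOT ((x OR w) NOR (w OR x)) OR NOT y
De Morgan's: NOT(AND of terms) = OR of negations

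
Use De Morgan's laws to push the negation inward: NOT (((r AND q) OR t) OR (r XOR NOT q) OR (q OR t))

NOT ((r AND q) OR t) AND NOT (r XOR NOT q) AND NOT (q OR t)
De Morgan's: NOT(OR of terms) = AND of negations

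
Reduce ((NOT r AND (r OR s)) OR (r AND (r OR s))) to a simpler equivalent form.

By distribution ((E AND v) OR (E AND NOT v) = E):
= (r OR s)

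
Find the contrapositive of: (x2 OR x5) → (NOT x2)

Contrapositive: x2 → NOT (x2 OR x5)
Note: A statement and its contrapositive are logically equivalent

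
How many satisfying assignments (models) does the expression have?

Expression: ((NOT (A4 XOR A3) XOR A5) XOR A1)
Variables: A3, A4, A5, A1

Satisfying assignments: (0,0,0,0), (0,0,1,1), (0,1,0,1), (0,1,1,0), (1,0,0,1), (1,0,1,0), (1,1,0,0), (1,1,1,1)
Count: 8 out of 16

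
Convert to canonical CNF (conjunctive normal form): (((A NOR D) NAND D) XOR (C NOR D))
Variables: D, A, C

(D OR A OR C) AND (D OR NOT A OR C)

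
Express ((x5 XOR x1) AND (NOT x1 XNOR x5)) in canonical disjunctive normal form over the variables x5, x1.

(NOT x5 AND x1) OR (x5 AND NOT x1)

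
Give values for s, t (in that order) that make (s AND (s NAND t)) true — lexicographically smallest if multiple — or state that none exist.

s=1, t=0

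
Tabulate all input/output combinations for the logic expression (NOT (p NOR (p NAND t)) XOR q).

t | q | p | Output
------------------
0 | 0 | 0 | 1
0 | 0 | 1 | 1
0 | 1 | 0 | 0
0 | 1 | 1 | 0
1 | 0 | 0 | 1
1 | 0 | 1 | 1
1 | 1 | 0 | 0
1 | 1 | 1 | 0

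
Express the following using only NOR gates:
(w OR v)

((w NOR v) NOR (w NOR v))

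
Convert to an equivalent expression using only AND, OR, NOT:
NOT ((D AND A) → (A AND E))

(D AND A) AND NOT (A AND E)
(Negated implication: NOT(A → B) = A AND NOT B)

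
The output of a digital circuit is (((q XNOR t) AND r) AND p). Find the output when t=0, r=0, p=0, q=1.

Substituting: (((1 XNOR 0) AND 0) AND 0)
= 0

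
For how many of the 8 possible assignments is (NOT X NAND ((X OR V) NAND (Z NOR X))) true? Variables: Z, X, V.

Satisfying assignments: (0,0,1), (0,1,0), (0,1,1), (1,1,0), (1,1,1)
Count: 5 out of 8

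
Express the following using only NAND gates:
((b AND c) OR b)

((((b NAND c) NAND (b NAND c)) NAND ((b NAND c) NAND (b NAND c))) NAND (b NAND b))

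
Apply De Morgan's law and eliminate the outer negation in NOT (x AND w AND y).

NOT x OR NOT w OR NOT y
De Morgan's: NOT(AND of terms) = OR of negations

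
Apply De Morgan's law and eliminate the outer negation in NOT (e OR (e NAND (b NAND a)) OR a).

NOT e AND NOT (e NAND (b NAND a)) AND NOT a
De Morgan's: NOT(OR of terms) = AND of negations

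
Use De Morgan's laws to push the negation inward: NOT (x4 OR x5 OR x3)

NOT x4 AND NOT x5 AND NOT x3
De Morgan's: NOT(OR of terms) = AND of negations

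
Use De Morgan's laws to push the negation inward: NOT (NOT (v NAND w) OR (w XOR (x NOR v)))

(v NAND w) AND NOT (w XOR (x NOR v))
De Morgan's: NOT(OR of terms) = AND of negations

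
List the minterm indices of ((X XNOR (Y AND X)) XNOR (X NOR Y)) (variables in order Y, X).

Σm(0, 1) = (NOT Y AND NOT X) OR (NOT Y AND X)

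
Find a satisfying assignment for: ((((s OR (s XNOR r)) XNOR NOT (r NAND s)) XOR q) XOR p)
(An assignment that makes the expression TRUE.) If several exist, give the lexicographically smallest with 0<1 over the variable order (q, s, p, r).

q=0, s=0, p=0, r=1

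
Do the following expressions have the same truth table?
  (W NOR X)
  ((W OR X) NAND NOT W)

No. Counterexample: with W=1, X=0, Expression 1 = 0 but Expression 2 = 1.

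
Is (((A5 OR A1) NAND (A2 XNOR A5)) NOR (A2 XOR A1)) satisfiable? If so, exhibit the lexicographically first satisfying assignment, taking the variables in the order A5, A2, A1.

A5=1, A2=1, A1=1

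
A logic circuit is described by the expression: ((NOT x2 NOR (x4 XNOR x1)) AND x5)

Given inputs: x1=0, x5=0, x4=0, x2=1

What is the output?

Substituting: ((NOT 1 NOR (0 XNOR 0)) AND 0)
= 0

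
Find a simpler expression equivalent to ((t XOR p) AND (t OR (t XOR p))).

By absorption (E AND (E OR v) = E):
= (t XOR p)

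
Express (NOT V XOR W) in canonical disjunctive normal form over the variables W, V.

(NOT W AND NOT V) OR (W AND V)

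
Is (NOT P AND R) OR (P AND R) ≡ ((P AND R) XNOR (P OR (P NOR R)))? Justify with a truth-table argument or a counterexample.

Yes, they are equivalent — the two output columns agree on all 4 assignments:
P | R | Expression 1 | Expression 2
-----------------------------------
0 | 0 | 0 | 0
0 | 1 | 1 | 1
1 | 0 | 0 | 0
1 | 1 | 1 | 1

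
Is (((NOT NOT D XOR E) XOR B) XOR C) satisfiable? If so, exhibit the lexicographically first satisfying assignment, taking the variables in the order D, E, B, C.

D=0, E=0, B=0, C=1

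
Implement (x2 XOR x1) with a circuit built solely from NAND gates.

((x2 NAND (x2 NAND x1)) NAND (x1 NAND (x2 NAND x1)))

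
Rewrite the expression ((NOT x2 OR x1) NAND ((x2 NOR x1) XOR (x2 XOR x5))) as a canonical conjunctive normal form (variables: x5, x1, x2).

(x5 OR x1 OR x2) AND (x5 OR NOT x1 OR NOT x2) AND (NOT x5 OR NOT x1 OR x2)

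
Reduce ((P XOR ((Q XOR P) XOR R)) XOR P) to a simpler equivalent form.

By XOR self-cancellation ((E XOR v) XOR v = E):
= ((Q XOR P) XOR R)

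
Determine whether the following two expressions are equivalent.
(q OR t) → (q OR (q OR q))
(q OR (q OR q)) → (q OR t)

No, Converse is not equivalent to original (counterexample: t=1, q=0)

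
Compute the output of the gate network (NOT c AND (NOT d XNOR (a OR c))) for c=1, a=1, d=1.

Substituting: (NOT 1 AND (NOT 1 XNOR (1 OR 1)))
= 0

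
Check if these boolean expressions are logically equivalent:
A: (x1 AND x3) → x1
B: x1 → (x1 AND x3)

No, Converse is not equivalent to original (counterexample: x1=1, x3=0)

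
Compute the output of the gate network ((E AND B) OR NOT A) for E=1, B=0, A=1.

Substituting: ((1 AND 0) OR NOT 1)
= 0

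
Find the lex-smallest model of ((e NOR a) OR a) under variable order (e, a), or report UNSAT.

e=0, a=0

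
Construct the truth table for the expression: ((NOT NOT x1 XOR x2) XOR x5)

x2 | x1 | x5 | Output
---------------------
0 | 0 | 0 | 0
0 | 0 | 1 | 1
0 | 1 | 0 | 1
0 | 1 | 1 | 0
1 | 0 | 0 | 1
1 | 0 | 1 | 0
1 | 1 | 0 | 0
1 | 1 | 1 | 1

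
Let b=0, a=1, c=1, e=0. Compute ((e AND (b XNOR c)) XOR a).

Substituting: ((0 AND (0 XNOR 1)) XOR 1)
= 1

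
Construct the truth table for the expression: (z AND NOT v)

z | v | Output
--------------
0 | 0 | 0
0 | 1 | 0
1 | 0 | 1
1 | 1 | 0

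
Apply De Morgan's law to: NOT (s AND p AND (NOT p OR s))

NOT s OR NOT p OR NOT (NOT p OR s)
De Morgan's: NOT(AND of terms) = OR of negations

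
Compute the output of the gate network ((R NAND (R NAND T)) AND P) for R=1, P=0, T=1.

Substituting: ((1 NAND (1 NAND 1)) AND 0)
= 0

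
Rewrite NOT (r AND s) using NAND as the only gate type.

(((r NAND s) NAND (r NAND s)) NAND ((r NAND s) NAND (r NAND s)))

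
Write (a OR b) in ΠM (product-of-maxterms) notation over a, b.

ΠM(0) = (a OR b)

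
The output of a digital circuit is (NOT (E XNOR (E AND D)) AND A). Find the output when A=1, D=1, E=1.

Substituting: (NOT (1 XNOR (1 AND 1)) AND 1)
= 0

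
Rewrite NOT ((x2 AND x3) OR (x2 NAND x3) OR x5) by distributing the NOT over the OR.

NOT (x2 AND x3) AND NOT (x2 NAND x3) AND NOT x5
De Morgan's: NOT(OR of terms) = AND of negations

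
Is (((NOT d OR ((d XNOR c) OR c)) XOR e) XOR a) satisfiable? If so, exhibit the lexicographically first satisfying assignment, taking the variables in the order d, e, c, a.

d=0, e=0, c=0, a=0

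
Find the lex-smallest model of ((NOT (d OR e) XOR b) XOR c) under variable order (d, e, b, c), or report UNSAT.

d=0, e=0, b=0, c=0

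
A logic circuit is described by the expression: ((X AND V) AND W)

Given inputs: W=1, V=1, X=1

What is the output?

Substituting: ((1 AND 1) AND 1)
= 1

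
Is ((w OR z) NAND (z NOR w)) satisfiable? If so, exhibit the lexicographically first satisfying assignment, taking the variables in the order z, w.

z=0, w=0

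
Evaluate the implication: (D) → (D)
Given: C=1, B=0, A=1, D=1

Antecedent (D) = 1; consequent (D) = 1.
1 → 1 = 1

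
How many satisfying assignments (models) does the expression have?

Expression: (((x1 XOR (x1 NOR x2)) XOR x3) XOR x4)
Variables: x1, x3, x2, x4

Satisfying assignments: (0,0,0,0), (0,0,1,1), (0,1,0,1), (0,1,1,0), (1,0,0,0), (1,0,1,0), (1,1,0,1), (1,1,1,1)
Count: 8 out of 16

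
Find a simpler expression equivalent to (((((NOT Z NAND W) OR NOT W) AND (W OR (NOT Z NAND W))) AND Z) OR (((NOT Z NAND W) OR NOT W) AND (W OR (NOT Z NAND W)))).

By absorption (E OR (E AND v) = E) then distribution ((E OR v) AND (E OR NOT v) = E):
= (NOT Z NAND W)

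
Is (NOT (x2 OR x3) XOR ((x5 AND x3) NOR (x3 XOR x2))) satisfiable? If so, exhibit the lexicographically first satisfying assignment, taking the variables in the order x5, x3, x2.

x5=0, x3=1, x2=1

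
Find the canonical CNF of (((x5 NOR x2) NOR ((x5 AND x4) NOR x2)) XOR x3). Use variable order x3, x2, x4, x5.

(x3 OR x2 OR x4 OR x5) AND (x3 OR x2 OR x4 OR NOT x5) AND (x3 OR x2 OR NOT x4 OR x5) AND (NOT x3 OR x2 OR NOT x4 OR NOT x5) AND (NOT x3 OR NOT x2 OR x4 OR x5) AND (NOT x3 OR NOT x2 OR x4 OR NOT x5) AND (NOT x3 OR NOT x2 OR NOT x4 OR x5) AND (NOT x3 OR NOT x2 OR NOT x4 OR NOT x5)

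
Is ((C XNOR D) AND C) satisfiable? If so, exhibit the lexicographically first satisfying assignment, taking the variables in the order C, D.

C=1, D=1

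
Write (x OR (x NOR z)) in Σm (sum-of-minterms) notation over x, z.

Σm(0, 2, 3) = (NOT x AND NOT z) OR (x AND NOT z) OR (x AND z)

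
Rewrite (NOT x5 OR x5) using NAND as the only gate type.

(((x5 NAND x5) NAND (x5 NAND x5)) NAND (x5 NAND x5))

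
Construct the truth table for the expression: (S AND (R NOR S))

R | S | Output
--------------
0 | 0 | 0
0 | 1 | 0
1 | 0 | 0
1 | 1 | 0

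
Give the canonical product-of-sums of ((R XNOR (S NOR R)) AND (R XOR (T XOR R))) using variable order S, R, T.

ΠM(0, 1, 2, 3, 4, 6, 7) = (S OR R OR T) AND (S OR R OR NOT T) AND (S OR NOT R OR T) AND (S OR NOT R OR NOT T) AND (NOT S OR R OR T) AND (NOT S OR NOT R OR T) AND (NOT S OR NOT R OR NOT T)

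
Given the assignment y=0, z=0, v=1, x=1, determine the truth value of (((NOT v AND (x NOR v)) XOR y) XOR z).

Substituting: (((NOT 1 AND (1 NOR 1)) XOR 0) XOR 0)
= 0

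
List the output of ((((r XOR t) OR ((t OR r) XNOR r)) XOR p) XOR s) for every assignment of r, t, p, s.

r | t | p | s | Output
----------------------
0 | 0 | 0 | 0 | 1
0 | 0 | 0 | 1 | 0
0 | 0 | 1 | 0 | 0
0 | 0 | 1 | 1 | 1
0 | 1 | 0 | 0 | 1
0 | 1 | 0 | 1 | 0
0 | 1 | 1 | 0 | 0
0 | 1 | 1 | 1 | 1
1 | 0 | 0 | 0 | 1
1 | 0 | 0 | 1 | 0
1 | 0 | 1 | 0 | 0
1 | 0 | 1 | 1 | 1
1 | 1 | 0 | 0 | 1
1 | 1 | 0 | 1 | 0
1 | 1 | 1 | 0 | 0
1 | 1 | 1 | 1 | 1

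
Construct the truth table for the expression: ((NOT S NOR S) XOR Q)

Q | S | Output
--------------
0 | 0 | 0
0 | 1 | 0
1 | 0 | 1
1 | 1 | 1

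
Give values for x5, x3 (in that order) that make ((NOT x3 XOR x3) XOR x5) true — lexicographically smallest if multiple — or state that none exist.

x5=0, x3=0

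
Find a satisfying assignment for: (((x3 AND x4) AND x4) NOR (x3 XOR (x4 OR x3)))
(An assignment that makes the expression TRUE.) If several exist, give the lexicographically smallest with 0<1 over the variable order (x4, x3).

x4=0, x3=0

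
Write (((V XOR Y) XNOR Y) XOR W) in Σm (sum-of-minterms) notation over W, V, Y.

Σm(0, 1, 6, 7) = (NOT W AND NOT V AND NOT Y) OR (NOT W AND NOT V AND Y) OR (W AND V AND NOT Y) OR (W AND V AND Y)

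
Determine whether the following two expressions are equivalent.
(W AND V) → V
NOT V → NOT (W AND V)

Yes, Contrapositive is always equivalent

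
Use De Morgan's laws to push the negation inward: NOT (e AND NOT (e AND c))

NOT e OR (e AND c)
De Morgan's: NOT(AND of terms) = OR of negations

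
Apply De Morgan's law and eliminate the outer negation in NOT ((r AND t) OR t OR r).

NOT (r AND t) AND NOT t AND NOT r
De Morgan's: NOT(OR of terms) = AND of negations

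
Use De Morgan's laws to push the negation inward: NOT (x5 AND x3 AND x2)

NOT x5 OR NOT x3 OR NOT x2
De Morgan's: NOT(AND of terms) = OR of negations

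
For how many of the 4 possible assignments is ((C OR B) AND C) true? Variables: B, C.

Satisfying assignments: (0,1), (1,1)
Count: 2 out of 4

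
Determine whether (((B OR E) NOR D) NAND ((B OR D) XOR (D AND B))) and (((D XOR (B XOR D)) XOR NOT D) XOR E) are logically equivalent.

No. Counterexample: with D=0, B=0, E=1, Expression 1 = 1 but Expression 2 = 0.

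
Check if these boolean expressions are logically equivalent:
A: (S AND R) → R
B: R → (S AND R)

No, Converse is not equivalent to original (counterexample: R=1, S=0, T=0)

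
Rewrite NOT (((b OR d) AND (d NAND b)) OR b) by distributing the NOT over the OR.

NOT ((b OR d) AND (d NAND b)) AND NOT b
De Morgan's: NOT(OR of terms) = AND of negations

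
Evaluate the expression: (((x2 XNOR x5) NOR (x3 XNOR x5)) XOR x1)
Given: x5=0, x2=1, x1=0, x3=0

Substituting: (((1 XNOR 0) NOR (0 XNOR 0)) XOR 0)
= 0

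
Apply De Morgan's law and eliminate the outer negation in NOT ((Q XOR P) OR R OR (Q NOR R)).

NOT (Q XOR P) AND NOT R AND NOT (Q NOR R)
De Morgan's: NOT(OR of terms) = AND of negations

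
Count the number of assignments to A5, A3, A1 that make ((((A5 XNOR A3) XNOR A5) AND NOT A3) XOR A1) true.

Satisfying assignments: (0,0,1), (0,1,1), (1,0,1), (1,1,1)
Count: 4 out of 8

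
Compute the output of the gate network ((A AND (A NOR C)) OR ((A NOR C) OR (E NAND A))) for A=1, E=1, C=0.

Substituting: ((1 AND (1 NOR 0)) OR ((1 NOR 0) OR (1 NAND 1)))
= 0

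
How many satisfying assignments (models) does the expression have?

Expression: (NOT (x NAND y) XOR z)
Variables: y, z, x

Satisfying assignments: (0,1,0), (0,1,1), (1,0,1), (1,1,0)
Count: 4 out of 8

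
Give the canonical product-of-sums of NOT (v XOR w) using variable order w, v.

ΠM(1, 2) = (w OR NOT v) AND (NOT w OR v)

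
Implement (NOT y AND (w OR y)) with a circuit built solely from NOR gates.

(((y NOR y) NOR (y NOR y)) NOR (((w NOR y) NOR (w NOR y)) NOR ((w NOR y) NOR (w NOR y))))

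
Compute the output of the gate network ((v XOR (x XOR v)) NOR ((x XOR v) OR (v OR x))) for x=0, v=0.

Substituting: ((0 XOR (0 XOR 0)) NOR ((0 XOR 0) OR (0 OR 0)))
= 1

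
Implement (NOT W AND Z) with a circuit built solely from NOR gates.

(((W NOR W) NOR (W NOR W)) NOR (Z NOR Z))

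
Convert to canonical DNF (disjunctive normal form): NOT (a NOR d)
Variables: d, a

(NOT d AND a) OR (d AND NOT a) OR (d AND a)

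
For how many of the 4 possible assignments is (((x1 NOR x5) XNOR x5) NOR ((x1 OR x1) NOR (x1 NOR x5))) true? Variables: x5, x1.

Satisfying assignments: (0,0), (1,1)
Count: 2 out of 4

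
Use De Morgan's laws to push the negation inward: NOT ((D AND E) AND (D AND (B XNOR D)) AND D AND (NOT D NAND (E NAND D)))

NOT (D AND E) OR NOT (D AND (B XNOR D)) OR NOT D OR NOT (NOT D NAND (E NAND D))
De Morgan's: NOT(AND of terms) = OR of negations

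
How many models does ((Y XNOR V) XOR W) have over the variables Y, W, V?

Satisfying assignments: (0,0,0), (0,1,1), (1,0,1), (1,1,0)
Count: 4 out of 8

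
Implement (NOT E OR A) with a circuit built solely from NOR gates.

(((E NOR E) NOR A) NOR ((E NOR E) NOR A))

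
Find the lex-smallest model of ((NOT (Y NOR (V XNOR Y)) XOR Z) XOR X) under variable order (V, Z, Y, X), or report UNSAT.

V=0, Z=0, Y=0, X=0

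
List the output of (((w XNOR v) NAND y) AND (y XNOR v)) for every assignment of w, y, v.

w | y | v | Output
------------------
0 | 0 | 0 | 1
0 | 0 | 1 | 0
0 | 1 | 0 | 0
0 | 1 | 1 | 1
1 | 0 | 0 | 1
1 | 0 | 1 | 0
1 | 1 | 0 | 0
1 | 1 | 1 | 0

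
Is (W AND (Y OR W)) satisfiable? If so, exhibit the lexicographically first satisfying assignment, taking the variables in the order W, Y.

W=1, Y=0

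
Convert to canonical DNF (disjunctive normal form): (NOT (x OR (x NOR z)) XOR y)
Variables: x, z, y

(NOT x AND NOT z AND y) OR (NOT x AND z AND NOT y) OR (x AND NOT z AND y) OR (x AND z AND y)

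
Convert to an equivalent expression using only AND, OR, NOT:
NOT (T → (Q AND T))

T AND NOT (Q AND T)
(Negated implication: NOT(A → B) = A AND NOT B)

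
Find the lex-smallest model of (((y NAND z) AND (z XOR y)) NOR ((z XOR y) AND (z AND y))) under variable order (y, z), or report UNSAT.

y=0, z=0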